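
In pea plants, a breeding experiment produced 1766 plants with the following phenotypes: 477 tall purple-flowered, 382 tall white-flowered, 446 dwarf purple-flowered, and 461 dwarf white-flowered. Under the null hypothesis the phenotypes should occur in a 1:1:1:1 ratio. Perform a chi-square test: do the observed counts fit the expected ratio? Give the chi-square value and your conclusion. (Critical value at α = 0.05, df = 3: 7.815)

11.780; not consistent

Expected counts for N = 1766 under a 1:1:1:1 ratio (total parts = 4):
  tall purple-flowered: 1766 × 1/4 = 441.5
  tall white-flowered: 1766 × 1/4 = 441.5
  dwarf purple-flowered: 1766 × 1/4 = 441.5
  dwarf white-flowered: 1766 × 1/4 = 441.5
χ² = Σ (O − E)² / E
  tall purple-flowered: (477 − 441.5)² / 441.5 = 2.8545
  tall white-flowered: (382 − 441.5)² / 441.5 = 8.0187
  dwarf purple-flowered: (446 − 441.5)² / 441.5 = 0.0459
  dwarf white-flowered: (461 − 441.5)² / 441.5 = 0.8613
χ² = 2.8545 + 8.0187 + 0.0459 + 0.8613 = 11.7804 ≈ 11.780
Degrees of freedom = 4 − 1 = 3; critical value at α = 0.05 is 7.815.
Since 11.780 > 7.815, we reject the null hypothesis — the data do not fit the 1:1:1:1 ratio.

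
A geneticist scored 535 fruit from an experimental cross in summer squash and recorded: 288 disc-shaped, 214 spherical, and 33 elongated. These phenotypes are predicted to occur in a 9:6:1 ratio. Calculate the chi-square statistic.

Under the 9:6:1 hypothesis (Σ ratio = 16, N = 535):
  disc-shaped: 535 × 9/16 = 300.9375
  spherical: 535 × 6/16 = 200.625
  elongated: 535 × 1/16 = 33.4375
χ² = Σ (O − E)² / E
  disc-shaped: (288 − 300.9375)² / 300.9375 = 0.5562
  spherical: (214 − 200.625)² / 200.625 = 0.8917
  elongated: (33 − 33.4375)² / 33.4375 = 0.0057
χ² = 0.5562 + 0.8917 + 0.0057 = 1.4536 ≈ 1.454

1.454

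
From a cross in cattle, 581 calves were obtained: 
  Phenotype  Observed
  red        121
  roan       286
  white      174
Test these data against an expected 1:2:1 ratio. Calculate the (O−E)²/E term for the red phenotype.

4.049

The 1:2:1 ratio has 4 parts, so with N = 581 the expected counts are:
  red: 581 × 1/4 = 145.25
  roan: 581 × 2/4 = 290.5
  white: 581 × 1/4 = 145.25
Contribution of red: (121 − 145.25)² / 145.25 = 4.0486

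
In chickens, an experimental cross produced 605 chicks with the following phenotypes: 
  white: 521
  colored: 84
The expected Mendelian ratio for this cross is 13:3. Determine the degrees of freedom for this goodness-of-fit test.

1

A goodness-of-fit test with 2 phenotype classes has df = 2 − 1 = 1.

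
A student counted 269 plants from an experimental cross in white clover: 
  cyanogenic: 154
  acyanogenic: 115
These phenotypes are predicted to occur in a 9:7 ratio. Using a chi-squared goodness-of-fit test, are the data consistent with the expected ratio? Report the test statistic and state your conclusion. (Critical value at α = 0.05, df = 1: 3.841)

Expected counts for N = 269 under a 9:7 ratio (total parts = 16):
  cyanogenic: 269 × 9/16 = 151.3125
  acyanogenic: 269 × 7/16 = 117.6875
χ² = Σ (O − E)² / E
  cyanogenic: (154 − 151.3125)² / 151.3125 = 0.0477
  acyanogenic: (115 − 117.6875)² / 117.6875 = 0.0614
χ² = 0.0477 + 0.0614 = 0.1091 ≈ 0.109
Degrees of freedom = 2 − 1 = 1; critical value at α = 0.05 is 3.841.
Since 0.109 < 3.841, we fail to reject the null hypothesis — the data are consistent with the 9:7 ratio.

0.109; consistent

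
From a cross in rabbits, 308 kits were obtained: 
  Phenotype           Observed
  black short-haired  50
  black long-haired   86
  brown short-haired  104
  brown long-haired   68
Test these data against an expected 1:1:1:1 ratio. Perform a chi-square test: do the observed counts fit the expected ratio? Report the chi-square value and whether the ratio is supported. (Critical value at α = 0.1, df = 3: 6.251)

21.039; not consistent

Expected counts for N = 308 under a 1:1:1:1 ratio (total parts = 4):
  black short-haired: 308 × 1/4 = 77
  black long-haired: 308 × 1/4 = 77
  brown short-haired: 308 × 1/4 = 77
  brown long-haired: 308 × 1/4 = 77
χ² = Σ (O − E)² / E
  black short-haired: (50 − 77)² / 77 = 9.4675
  black long-haired: (86 − 77)² / 77 = 1.0519
  brown short-haired: (104 − 77)² / 77 = 9.4675
  brown long-haired: (68 − 77)² / 77 = 1.0519
χ² = 9.4675 + 1.0519 + 9.4675 + 1.0519 = 21.0388 ≈ 21.039
Degrees of freedom = 4 − 1 = 3; critical value at α = 0.1 is 6.251.
Since 21.039 > 6.251, we reject the null hypothesis — the data do not fit the 1:1:1:1 ratio.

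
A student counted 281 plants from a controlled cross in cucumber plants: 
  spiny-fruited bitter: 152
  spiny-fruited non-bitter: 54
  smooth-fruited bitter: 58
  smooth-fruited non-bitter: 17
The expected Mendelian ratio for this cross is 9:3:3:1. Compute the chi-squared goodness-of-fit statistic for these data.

Total ratio parts = 16. Expected numbers out of 281:
  spiny-fruited bitter: 281 × 9/16 = 158.0625
  spiny-fruited non-bitter: 281 × 3/16 = 52.6875
  smooth-fruited bitter: 281 × 3/16 = 52.6875
  smooth-fruited non-bitter: 281 × 1/16 = 17.5625
χ² = Σ (O − E)² / E
  spiny-fruited bitter: (152 − 158.0625)² / 158.0625 = 0.2325
  spiny-fruited non-bitter: (54 − 52.6875)² / 52.6875 = 0.0327
  smooth-fruited bitter: (58 − 52.6875)² / 52.6875 = 0.5357
  smooth-fruited non-bitter: (17 − 17.5625)² / 17.5625 = 0.0180
χ² = 0.2325 + 0.0327 + 0.5357 + 0.0180 = 0.8189 ≈ 0.819

0.819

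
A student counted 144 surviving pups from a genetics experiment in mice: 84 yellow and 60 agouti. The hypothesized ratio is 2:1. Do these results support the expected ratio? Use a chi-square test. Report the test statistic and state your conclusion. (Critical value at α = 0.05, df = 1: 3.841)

Total ratio parts = 3. Expected numbers out of 144:
  yellow: 144 × 2/3 = 96
  agouti: 144 × 1/3 = 48
χ² = Σ (O − E)² / E
  yellow: (84 − 96)² / 96 = 1.5000
  agouti: (60 − 48)² / 48 = 3.0000
χ² = 1.5000 + 3.0000 = 4.500
Degrees of freedom = 2 − 1 = 1; critical value at α = 0.05 is 3.841.
Since 4.500 > 3.841, we reject the null hypothesis — the data do not fit the 2:1 ratio.

4.500; not consistent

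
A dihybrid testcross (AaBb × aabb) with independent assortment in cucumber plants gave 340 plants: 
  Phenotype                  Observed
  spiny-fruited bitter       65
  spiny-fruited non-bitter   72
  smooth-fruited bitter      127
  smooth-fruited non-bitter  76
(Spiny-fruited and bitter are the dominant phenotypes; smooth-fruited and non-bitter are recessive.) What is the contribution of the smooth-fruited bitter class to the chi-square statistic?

20.753

A dihybrid testcross with independent assortment gives a 1:1:1:1 ratio.
Under the 1:1:1:1 hypothesis (Σ ratio = 4, N = 340):
  spiny-fruited bitter: 340 × 1/4 = 85
  spiny-fruited non-bitter: 340 × 1/4 = 85
  smooth-fruited bitter: 340 × 1/4 = 85
  smooth-fruited non-bitter: 340 × 1/4 = 85
Contribution of smooth-fruited bitter: (127 − 85)² / 85 = 20.7529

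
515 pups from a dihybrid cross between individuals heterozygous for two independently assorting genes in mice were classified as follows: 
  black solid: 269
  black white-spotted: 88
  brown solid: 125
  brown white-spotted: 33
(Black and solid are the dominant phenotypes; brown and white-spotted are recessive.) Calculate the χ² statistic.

10.632

A dihybrid F₂ with independent assortment and complete dominance at both loci gives a 9:3:3:1 phenotypic ratio.
Under the 9:3:3:1 hypothesis (Σ ratio = 16, N = 515):
  black solid: 515 × 9/16 = 289.6875
  black white-spotted: 515 × 3/16 = 96.5625
  brown solid: 515 × 3/16 = 96.5625
  brown white-spotted: 515 × 1/16 = 32.1875
χ² = Σ (O − E)² / E
  black solid: (269 − 289.6875)² / 289.6875 = 1.4774
  black white-spotted: (88 − 96.5625)² / 96.5625 = 0.7593
  brown solid: (125 − 96.5625)² / 96.5625 = 8.3748
  brown white-spotted: (33 − 32.1875)² / 32.1875 = 0.0205
χ² = 1.4774 + 0.7593 + 8.3748 + 0.0205 = 10.632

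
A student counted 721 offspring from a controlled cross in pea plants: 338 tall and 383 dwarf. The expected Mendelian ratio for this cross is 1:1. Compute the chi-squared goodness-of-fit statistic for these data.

Expected counts for N = 721 under a 1:1 ratio (total parts = 2):
  tall: 721 × 1/2 = 360.5
  dwarf: 721 × 1/2 = 360.5
χ² = Σ (O − E)² / E
  tall: (338 − 360.5)² / 360.5 = 1.4043
  dwarf: (383 − 360.5)² / 360.5 = 1.4043
χ² = 1.4043 + 1.4043 = 2.8086 ≈ 2.809

2.809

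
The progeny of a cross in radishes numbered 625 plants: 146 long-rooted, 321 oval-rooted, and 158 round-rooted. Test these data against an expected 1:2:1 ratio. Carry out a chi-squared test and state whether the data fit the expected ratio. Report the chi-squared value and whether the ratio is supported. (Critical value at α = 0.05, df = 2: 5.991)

0.923; consistent

Total ratio parts = 4. Expected numbers out of 625:
  long-rooted: 625 × 1/4 = 156.25
  oval-rooted: 625 × 2/4 = 312.5
  round-rooted: 625 × 1/4 = 156.25
χ² = Σ (O − E)² / E
  long-rooted: (146 − 156.25)² / 156.25 = 0.6724
  oval-rooted: (321 − 312.5)² / 312.5 = 0.2312
  round-rooted: (158 − 156.25)² / 156.25 = 0.0196
χ² = 0.6724 + 0.2312 + 0.0196 = 0.9232 ≈ 0.923
Degrees of freedom = 3 − 1 = 2; critical value at α = 0.05 is 5.991.
Since 0.923 < 5.991, we fail to reject the null hypothesis — the data are consistent with the 1:2:1 ratio.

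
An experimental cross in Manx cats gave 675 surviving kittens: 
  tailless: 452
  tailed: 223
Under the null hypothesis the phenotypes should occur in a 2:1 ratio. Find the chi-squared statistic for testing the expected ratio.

The 2:1 ratio has 3 parts, so with N = 675 the expected counts are:
  tailless: 675 × 2/3 = 450
  tailed: 675 × 1/3 = 225
χ² = Σ (O − E)² / E
  tailless: (452 − 450)² / 450 = 0.0089
  tailed: (223 − 225)² / 225 = 0.0178
χ² = 0.0089 + 0.0178 = 0.0267 ≈ 0.027

0.027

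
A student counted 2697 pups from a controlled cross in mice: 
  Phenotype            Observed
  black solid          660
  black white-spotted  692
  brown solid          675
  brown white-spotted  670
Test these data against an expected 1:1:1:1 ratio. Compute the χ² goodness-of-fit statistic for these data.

0.796

Under the 1:1:1:1 hypothesis (Σ ratio = 4, N = 2697):
  black solid: 2697 × 1/4 = 674.25
  black white-spotted: 2697 × 1/4 = 674.25
  brown solid: 2697 × 1/4 = 674.25
  brown white-spotted: 2697 × 1/4 = 674.25
χ² = Σ (O − E)² / E
  black solid: (660 − 674.25)² / 674.25 = 0.3012
  black white-spotted: (692 − 674.25)² / 674.25 = 0.4673
  brown solid: (675 − 674.25)² / 674.25 = 0.0008
  brown white-spotted: (670 − 674.25)² / 674.25 = 0.0268
χ² = 0.3012 + 0.4673 + 0.0008 + 0.0268 = 0.7961 ≈ 0.796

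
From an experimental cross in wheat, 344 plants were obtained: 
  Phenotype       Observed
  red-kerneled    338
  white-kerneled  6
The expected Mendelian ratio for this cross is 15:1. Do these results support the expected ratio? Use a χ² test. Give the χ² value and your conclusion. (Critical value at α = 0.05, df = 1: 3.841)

11.919; not consistent

Expected counts for N = 344 under a 15:1 ratio (total parts = 16):
  red-kerneled: 344 × 15/16 = 322.5
  white-kerneled: 344 × 1/16 = 21.5
χ² = Σ (O − E)² / E
  red-kerneled: (338 − 322.5)² / 322.5 = 0.7450
  white-kerneled: (6 − 21.5)² / 21.5 = 11.1744
χ² = 0.7450 + 11.1744 = 11.9194 ≈ 11.919
Degrees of freedom = 2 − 1 = 1; critical value at α = 0.05 is 3.841.
Since 11.919 > 3.841, we reject the null hypothesis — the data do not fit the 15:1 ratio.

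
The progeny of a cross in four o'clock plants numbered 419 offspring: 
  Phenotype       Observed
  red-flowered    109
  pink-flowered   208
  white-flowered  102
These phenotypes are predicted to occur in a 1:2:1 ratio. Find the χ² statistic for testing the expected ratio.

0.255

Under the 1:2:1 hypothesis (Σ ratio = 4, N = 419):
  red-flowered: 419 × 1/4 = 104.75
  pink-flowered: 419 × 2/4 = 209.5
  white-flowered: 419 × 1/4 = 104.75
χ² = Σ (O − E)² / E
  red-flowered: (109 − 104.75)² / 104.75 = 0.1724
  pink-flowered: (208 − 209.5)² / 209.5 = 0.0107
  white-flowered: (102 − 104.75)² / 104.75 = 0.0722
χ² = 0.1724 + 0.0107 + 0.0722 = 0.2553 ≈ 0.255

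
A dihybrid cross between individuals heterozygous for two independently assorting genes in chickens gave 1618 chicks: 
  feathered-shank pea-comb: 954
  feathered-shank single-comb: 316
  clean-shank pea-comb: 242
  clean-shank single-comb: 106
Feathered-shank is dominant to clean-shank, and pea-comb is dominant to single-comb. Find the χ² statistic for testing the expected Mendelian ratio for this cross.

A dihybrid F₂ with independent assortment and complete dominance at both loci gives a 9:3:3:1 phenotypic ratio.
Under the 9:3:3:1 hypothesis (Σ ratio = 16, N = 1618):
  feathered-shank pea-comb: 1618 × 9/16 = 910.125
  feathered-shank single-comb: 1618 × 3/16 = 303.375
  clean-shank pea-comb: 1618 × 3/16 = 303.375
  clean-shank single-comb: 1618 × 1/16 = 101.125
χ² = Σ (O − E)² / E
  feathered-shank pea-comb: (954 − 910.125)² / 910.125 = 2.1151
  feathered-shank single-comb: (316 − 303.375)² / 303.375 = 0.5254
  clean-shank pea-comb: (242 − 303.375)² / 303.375 = 12.4166
  clean-shank single-comb: (106 − 101.125)² / 101.125 = 0.2350
χ² = 2.1151 + 0.5254 + 12.4166 + 0.2350 = 15.2921 ≈ 15.292

15.292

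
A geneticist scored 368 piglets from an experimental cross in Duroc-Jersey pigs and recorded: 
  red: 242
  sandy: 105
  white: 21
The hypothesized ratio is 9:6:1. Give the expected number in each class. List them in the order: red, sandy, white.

207, 138, 23

Expected counts for N = 368 under a 9:6:1 ratio (total parts = 16):
  red: 368 × 9/16 = 207
  sandy: 368 × 6/16 = 138
  white: 368 × 1/16 = 23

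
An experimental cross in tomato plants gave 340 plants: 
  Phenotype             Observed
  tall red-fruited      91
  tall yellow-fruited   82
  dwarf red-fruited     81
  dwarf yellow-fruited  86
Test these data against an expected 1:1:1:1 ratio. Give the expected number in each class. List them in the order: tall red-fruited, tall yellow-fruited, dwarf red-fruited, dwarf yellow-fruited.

Total ratio parts = 4. Expected numbers out of 340:
  tall red-fruited: 340 × 1/4 = 85
  tall yellow-fruited: 340 × 1/4 = 85
  dwarf red-fruited: 340 × 1/4 = 85
  dwarf yellow-fruited: 340 × 1/4 = 85

85, 85, 85, 85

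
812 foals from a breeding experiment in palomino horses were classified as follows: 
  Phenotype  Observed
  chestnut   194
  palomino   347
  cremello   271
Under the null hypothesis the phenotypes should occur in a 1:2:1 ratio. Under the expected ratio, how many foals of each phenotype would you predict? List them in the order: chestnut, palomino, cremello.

203, 406, 203

Expected counts for N = 812 under a 1:2:1 ratio (total parts = 4):
  chestnut: 812 × 1/4 = 203
  palomino: 812 × 2/4 = 406
  cremello: 812 × 1/4 = 203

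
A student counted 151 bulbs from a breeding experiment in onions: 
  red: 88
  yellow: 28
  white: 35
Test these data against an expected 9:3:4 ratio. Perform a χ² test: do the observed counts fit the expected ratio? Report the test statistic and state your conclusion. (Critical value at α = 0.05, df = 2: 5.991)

The 9:3:4 ratio has 16 parts, so with N = 151 the expected counts are:
  red: 151 × 9/16 = 84.9375
  yellow: 151 × 3/16 = 28.3125
  white: 151 × 4/16 = 37.75
χ² = Σ (O − E)² / E
  red: (88 − 84.9375)² / 84.9375 = 0.1104
  yellow: (28 − 28.3125)² / 28.3125 = 0.0034
  white: (35 − 37.75)² / 37.75 = 0.2003
χ² = 0.1104 + 0.0034 + 0.2003 = 0.3141 ≈ 0.314
Degrees of freedom = 3 − 1 = 2; critical value at α = 0.05 is 5.991.
Since 0.314 < 5.991, we fail to reject the null hypothesis — the data are consistent with the 9:3:4 ratio.

0.314; consistent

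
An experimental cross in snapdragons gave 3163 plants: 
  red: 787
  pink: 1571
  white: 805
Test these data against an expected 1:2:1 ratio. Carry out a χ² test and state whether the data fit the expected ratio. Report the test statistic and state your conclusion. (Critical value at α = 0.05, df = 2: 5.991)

0.344; consistent

Under the 1:2:1 hypothesis (Σ ratio = 4, N = 3163):
  red: 3163 × 1/4 = 790.75
  pink: 3163 × 2/4 = 1581.5
  white: 3163 × 1/4 = 790.75
χ² = Σ (O − E)² / E
  red: (787 − 790.75)² / 790.75 = 0.0178
  pink: (1571 − 1581.5)² / 1581.5 = 0.0697
  white: (805 − 790.75)² / 790.75 = 0.2568
χ² = 0.0178 + 0.0697 + 0.2568 = 0.3443 ≈ 0.344
Degrees of freedom = 3 − 1 = 2; critical value at α = 0.05 is 5.991.
Since 0.344 < 5.991, we fail to reject the null hypothesis — the data are consistent with the 1:2:1 ratio.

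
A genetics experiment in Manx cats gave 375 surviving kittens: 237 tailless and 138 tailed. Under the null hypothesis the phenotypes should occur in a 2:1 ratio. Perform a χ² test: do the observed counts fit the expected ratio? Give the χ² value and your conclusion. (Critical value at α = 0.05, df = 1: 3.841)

Under the 2:1 hypothesis (Σ ratio = 3, N = 375):
  tailless: 375 × 2/3 = 250
  tailed: 375 × 1/3 = 125
χ² = Σ (O − E)² / E
  tailless: (237 − 250)² / 250 = 0.6760
  tailed: (138 − 125)² / 125 = 1.3520
χ² = 0.6760 + 1.3520 = 2.028
Degrees of freedom = 2 − 1 = 1; critical value at α = 0.05 is 3.841.
Since 2.028 < 3.841, we fail to reject the null hypothesis — the data are consistent with the 2:1 ratio.

2.028; consistent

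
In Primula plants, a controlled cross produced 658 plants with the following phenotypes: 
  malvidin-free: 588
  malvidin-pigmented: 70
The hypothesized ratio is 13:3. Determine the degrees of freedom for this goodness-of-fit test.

1

A goodness-of-fit test with 2 phenotype classes has df = 2 − 1 = 1.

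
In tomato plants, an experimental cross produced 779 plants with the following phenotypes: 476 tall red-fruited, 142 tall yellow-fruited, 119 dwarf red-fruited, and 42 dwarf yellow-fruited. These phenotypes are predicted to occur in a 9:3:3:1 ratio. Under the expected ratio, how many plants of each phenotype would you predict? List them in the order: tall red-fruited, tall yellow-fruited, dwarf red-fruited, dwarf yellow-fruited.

438.1875, 146.0625, 146.0625, 48.6875

Expected counts for N = 779 under a 9:3:3:1 ratio (total parts = 16):
  tall red-fruited: 779 × 9/16 = 438.1875
  tall yellow-fruited: 779 × 3/16 = 146.0625
  dwarf red-fruited: 779 × 3/16 = 146.0625
  dwarf yellow-fruited: 779 × 1/16 = 48.6875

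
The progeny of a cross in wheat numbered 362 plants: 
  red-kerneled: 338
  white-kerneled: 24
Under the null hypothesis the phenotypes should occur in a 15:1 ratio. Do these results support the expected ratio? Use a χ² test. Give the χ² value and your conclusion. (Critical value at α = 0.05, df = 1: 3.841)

Expected counts for N = 362 under a 15:1 ratio (total parts = 16):
  red-kerneled: 362 × 15/16 = 339.375
  white-kerneled: 362 × 1/16 = 22.625
χ² = Σ (O − E)² / E
  red-kerneled: (338 − 339.375)² / 339.375 = 0.0056
  white-kerneled: (24 − 22.625)² / 22.625 = 0.0836
χ² = 0.0056 + 0.0836 = 0.0892 ≈ 0.089
Degrees of freedom = 2 − 1 = 1; critical value at α = 0.05 is 3.841.
Since 0.089 < 3.841, we fail to reject the null hypothesis — the data are consistent with the 15:1 ratio.

0.089; consistent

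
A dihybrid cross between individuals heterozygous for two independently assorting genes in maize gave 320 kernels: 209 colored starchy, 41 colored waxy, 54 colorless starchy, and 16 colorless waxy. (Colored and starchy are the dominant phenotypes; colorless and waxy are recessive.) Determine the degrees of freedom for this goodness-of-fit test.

A dihybrid F₂ with independent assortment and complete dominance at both loci gives a 9:3:3:1 phenotypic ratio.
A goodness-of-fit test with 4 phenotype classes has df = 4 − 1 = 3.

3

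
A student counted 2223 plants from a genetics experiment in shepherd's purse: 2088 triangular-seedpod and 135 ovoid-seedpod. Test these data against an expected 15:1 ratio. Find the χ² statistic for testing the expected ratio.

Total ratio parts = 16. Expected numbers out of 2223:
  triangular-seedpod: 2223 × 15/16 = 2084.0625
  ovoid-seedpod: 2223 × 1/16 = 138.9375
χ² = Σ (O − E)² / E
  triangular-seedpod: (2088 − 2084.0625)² / 2084.0625 = 0.0074
  ovoid-seedpod: (135 − 138.9375)² / 138.9375 = 0.1116
χ² = 0.0074 + 0.1116 = 0.119

0.119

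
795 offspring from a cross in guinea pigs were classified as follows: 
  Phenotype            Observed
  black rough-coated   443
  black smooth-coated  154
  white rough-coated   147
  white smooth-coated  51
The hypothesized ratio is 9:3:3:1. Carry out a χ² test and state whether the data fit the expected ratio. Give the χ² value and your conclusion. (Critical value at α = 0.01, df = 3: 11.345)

Under the 9:3:3:1 hypothesis (Σ ratio = 16, N = 795):
  black rough-coated: 795 × 9/16 = 447.1875
  black smooth-coated: 795 × 3/16 = 149.0625
  white rough-coated: 795 × 3/16 = 149.0625
  white smooth-coated: 795 × 1/16 = 49.6875
χ² = Σ (O − E)² / E
  black rough-coated: (443 − 447.1875)² / 447.1875 = 0.0392
  black smooth-coated: (154 − 149.0625)² / 149.0625 = 0.1635
  white rough-coated: (147 − 149.0625)² / 149.0625 = 0.0285
  white smooth-coated: (51 − 49.6875)² / 49.6875 = 0.0347
χ² = 0.0392 + 0.1635 + 0.0285 + 0.0347 = 0.2659 ≈ 0.266
Degrees of freedom = 4 − 1 = 3; critical value at α = 0.01 is 11.345.
Since 0.266 < 11.345, we fail to reject the null hypothesis — the data are consistent with the 9:3:3:1 ratio.

0.266; consistent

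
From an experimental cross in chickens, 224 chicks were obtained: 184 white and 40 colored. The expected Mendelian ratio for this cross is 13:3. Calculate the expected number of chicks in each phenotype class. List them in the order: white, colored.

182, 42

The 13:3 ratio has 16 parts, so with N = 224 the expected counts are:
  white: 224 × 13/16 = 182
  colored: 224 × 3/16 = 42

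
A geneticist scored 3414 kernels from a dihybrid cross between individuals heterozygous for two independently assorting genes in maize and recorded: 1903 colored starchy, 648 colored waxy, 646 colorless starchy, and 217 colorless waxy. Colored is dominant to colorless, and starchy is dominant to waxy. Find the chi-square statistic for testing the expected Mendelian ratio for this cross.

0.370

A dihybrid F₂ with independent assortment and complete dominance at both loci gives a 9:3:3:1 phenotypic ratio.
Expected counts for N = 3414 under a 9:3:3:1 ratio (total parts = 16):
  colored starchy: 3414 × 9/16 = 1920.375
  colored waxy: 3414 × 3/16 = 640.125
  colorless starchy: 3414 × 3/16 = 640.125
  colorless waxy: 3414 × 1/16 = 213.375
χ² = Σ (O − E)² / E
  colored starchy: (1903 − 1920.375)² / 1920.375 = 0.1572
  colored waxy: (648 − 640.125)² / 640.125 = 0.0969
  colorless starchy: (646 − 640.125)² / 640.125 = 0.0539
  colorless waxy: (217 − 213.375)² / 213.375 = 0.0616
χ² = 0.1572 + 0.0969 + 0.0539 + 0.0616 = 0.3696 ≈ 0.370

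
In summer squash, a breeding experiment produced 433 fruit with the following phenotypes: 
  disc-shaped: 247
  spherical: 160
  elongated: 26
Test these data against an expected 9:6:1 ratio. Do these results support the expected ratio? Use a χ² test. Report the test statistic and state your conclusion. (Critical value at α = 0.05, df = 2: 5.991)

0.125; consistent

Under the 9:6:1 hypothesis (Σ ratio = 16, N = 433):
  disc-shaped: 433 × 9/16 = 243.5625
  spherical: 433 × 6/16 = 162.375
  elongated: 433 × 1/16 = 27.0625
χ² = Σ (O − E)² / E
  disc-shaped: (247 − 243.5625)² / 243.5625 = 0.0485
  spherical: (160 − 162.375)² / 162.375 = 0.0347
  elongated: (26 − 27.0625)² / 27.0625 = 0.0417
χ² = 0.0485 + 0.0347 + 0.0417 = 0.1249 ≈ 0.125
Degrees of freedom = 3 − 1 = 2; critical value at α = 0.05 is 5.991.
Since 0.125 < 5.991, we fail to reject the null hypothesis — the data are consistent with the 9:6:1 ratio.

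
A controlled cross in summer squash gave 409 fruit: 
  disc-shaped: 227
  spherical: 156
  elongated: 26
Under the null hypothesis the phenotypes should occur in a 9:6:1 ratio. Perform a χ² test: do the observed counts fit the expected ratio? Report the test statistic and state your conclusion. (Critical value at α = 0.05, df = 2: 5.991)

The 9:6:1 ratio has 16 parts, so with N = 409 the expected counts are:
  disc-shaped: 409 × 9/16 = 230.0625
  spherical: 409 × 6/16 = 153.375
  elongated: 409 × 1/16 = 25.5625
χ² = Σ (O − E)² / E
  disc-shaped: (227 − 230.0625)² / 230.0625 = 0.0408
  spherical: (156 − 153.375)² / 153.375 = 0.0449
  elongated: (26 − 25.5625)² / 25.5625 = 0.0075
χ² = 0.0408 + 0.0449 + 0.0075 = 0.0932 ≈ 0.093
Degrees of freedom = 3 − 1 = 2; critical value at α = 0.05 is 5.991.
Since 0.093 < 5.991, we fail to reject the null hypothesis — the data are consistent with the 9:6:1 ratio.

0.093; consistent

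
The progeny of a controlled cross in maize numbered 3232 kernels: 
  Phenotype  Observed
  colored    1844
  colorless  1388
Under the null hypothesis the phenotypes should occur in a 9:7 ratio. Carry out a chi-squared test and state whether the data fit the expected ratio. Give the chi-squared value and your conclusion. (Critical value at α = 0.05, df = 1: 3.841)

Expected counts for N = 3232 under a 9:7 ratio (total parts = 16):
  colored: 3232 × 9/16 = 1818
  colorless: 3232 × 7/16 = 1414
χ² = Σ (O − E)² / E
  colored: (1844 − 1818)² / 1818 = 0.3718
  colorless: (1388 − 1414)² / 1414 = 0.4781
χ² = 0.3718 + 0.4781 = 0.8499 ≈ 0.850
Degrees of freedom = 2 − 1 = 1; critical value at α = 0.05 is 3.841.
Since 0.850 < 3.841, we fail to reject the null hypothesis — the data are consistent with the 9:7 ratio.

0.850; consistent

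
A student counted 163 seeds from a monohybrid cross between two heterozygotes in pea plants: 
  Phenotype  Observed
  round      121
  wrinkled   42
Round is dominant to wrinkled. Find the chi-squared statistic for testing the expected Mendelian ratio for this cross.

0.051

For a monohybrid cross between heterozygotes with complete dominance, the expected phenotypic ratio is 3:1.
Expected counts for N = 163 under a 3:1 ratio (total parts = 4):
  round: 163 × 3/4 = 122.25
  wrinkled: 163 × 1/4 = 40.75
χ² = Σ (O − E)² / E
  round: (121 − 122.25)² / 122.25 = 0.0128
  wrinkled: (42 − 40.75)² / 40.75 = 0.0383
χ² = 0.0128 + 0.0383 = 0.0511 ≈ 0.051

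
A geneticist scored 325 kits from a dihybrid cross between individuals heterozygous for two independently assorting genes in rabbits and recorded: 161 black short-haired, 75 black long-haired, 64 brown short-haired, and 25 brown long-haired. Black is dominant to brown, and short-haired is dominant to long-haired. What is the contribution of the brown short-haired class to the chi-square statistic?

0.154

A dihybrid F₂ with independent assortment and complete dominance at both loci gives a 9:3:3:1 phenotypic ratio.
Under the 9:3:3:1 hypothesis (Σ ratio = 16, N = 325):
  black short-haired: 325 × 9/16 = 182.8125
  black long-haired: 325 × 3/16 = 60.9375
  brown short-haired: 325 × 3/16 = 60.9375
  brown long-haired: 325 × 1/16 = 20.3125
Contribution of brown short-haired: (64 − 60.9375)² / 60.9375 = 0.1539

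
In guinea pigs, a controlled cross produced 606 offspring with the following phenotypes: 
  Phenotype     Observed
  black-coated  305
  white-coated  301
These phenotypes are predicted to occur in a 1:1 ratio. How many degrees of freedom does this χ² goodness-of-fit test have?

1

A goodness-of-fit test with 2 phenotype classes has df = 2 − 1 = 1.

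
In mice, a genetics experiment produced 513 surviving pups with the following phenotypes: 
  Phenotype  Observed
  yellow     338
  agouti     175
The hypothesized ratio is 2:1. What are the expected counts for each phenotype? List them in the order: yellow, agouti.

The 2:1 ratio has 3 parts, so with N = 513 the expected counts are:
  yellow: 513 × 2/3 = 342
  agouti: 513 × 1/3 = 171

342, 171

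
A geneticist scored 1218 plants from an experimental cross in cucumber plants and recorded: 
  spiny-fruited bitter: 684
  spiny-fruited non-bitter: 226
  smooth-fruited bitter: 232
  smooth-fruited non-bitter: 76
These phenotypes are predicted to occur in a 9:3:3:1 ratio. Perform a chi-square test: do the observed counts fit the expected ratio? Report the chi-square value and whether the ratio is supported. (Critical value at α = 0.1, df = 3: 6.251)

Total ratio parts = 16. Expected numbers out of 1218:
  spiny-fruited bitter: 1218 × 9/16 = 685.125
  spiny-fruited non-bitter: 1218 × 3/16 = 228.375
  smooth-fruited bitter: 1218 × 3/16 = 228.375
  smooth-fruited non-bitter: 1218 × 1/16 = 76.125
χ² = Σ (O − E)² / E
  spiny-fruited bitter: (684 − 685.125)² / 685.125 = 0.0018
  spiny-fruited non-bitter: (226 − 228.375)² / 228.375 = 0.0247
  smooth-fruited bitter: (232 − 228.375)² / 228.375 = 0.0575
  smooth-fruited non-bitter: (76 − 76.125)² / 76.125 = 0.0002
χ² = 0.0018 + 0.0247 + 0.0575 + 0.0002 = 0.0842 ≈ 0.084
Degrees of freedom = 4 − 1 = 3; critical value at α = 0.1 is 6.251.
Since 0.084 < 6.251, we fail to reject the null hypothesis — the data are consistent with the 9:3:3:1 ratio.

0.084; consistent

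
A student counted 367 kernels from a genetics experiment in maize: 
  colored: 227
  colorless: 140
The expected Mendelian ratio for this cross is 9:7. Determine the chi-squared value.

Under the 9:7 hypothesis (Σ ratio = 16, N = 367):
  colored: 367 × 9/16 = 206.4375
  colorless: 367 × 7/16 = 160.5625
χ² = Σ (O − E)² / E
  colored: (227 − 206.4375)² / 206.4375 = 2.0482
  colorless: (140 − 160.5625)² / 160.5625 = 2.6333
χ² = 2.0482 + 2.6333 = 4.6815 ≈ 4.682

4.682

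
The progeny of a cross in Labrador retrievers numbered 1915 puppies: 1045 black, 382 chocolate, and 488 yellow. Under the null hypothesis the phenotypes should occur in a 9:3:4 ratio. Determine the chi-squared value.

2.606

Total ratio parts = 16. Expected numbers out of 1915:
  black: 1915 × 9/16 = 1077.1875
  chocolate: 1915 × 3/16 = 359.0625
  yellow: 1915 × 4/16 = 478.75
χ² = Σ (O − E)² / E
  black: (1045 − 1077.1875)² / 1077.1875 = 0.9618
  chocolate: (382 − 359.0625)² / 359.0625 = 1.4653
  yellow: (488 − 478.75)² / 478.75 = 0.1787
χ² = 0.9618 + 1.4653 + 0.1787 = 2.6058 ≈ 2.606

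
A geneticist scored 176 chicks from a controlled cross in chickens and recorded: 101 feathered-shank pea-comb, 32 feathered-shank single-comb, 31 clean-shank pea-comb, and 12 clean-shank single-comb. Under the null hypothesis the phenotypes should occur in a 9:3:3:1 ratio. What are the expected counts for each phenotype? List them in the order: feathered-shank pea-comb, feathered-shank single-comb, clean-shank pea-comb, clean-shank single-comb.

99, 33, 33, 11

Under the 9:3:3:1 hypothesis (Σ ratio = 16, N = 176):
  feathered-shank pea-comb: 176 × 9/16 = 99
  feathered-shank single-comb: 176 × 3/16 = 33
  clean-shank pea-comb: 176 × 3/16 = 33
  clean-shank single-comb: 176 × 1/16 = 11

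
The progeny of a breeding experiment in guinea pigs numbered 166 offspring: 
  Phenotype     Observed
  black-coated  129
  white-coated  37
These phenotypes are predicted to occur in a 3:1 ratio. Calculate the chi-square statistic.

0.651

Total ratio parts = 4. Expected numbers out of 166:
  black-coated: 166 × 3/4 = 124.5
  white-coated: 166 × 1/4 = 41.5
χ² = Σ (O − E)² / E
  black-coated: (129 − 124.5)² / 124.5 = 0.1627
  white-coated: (37 − 41.5)² / 41.5 = 0.4880
χ² = 0.1627 + 0.4880 = 0.6507 ≈ 0.651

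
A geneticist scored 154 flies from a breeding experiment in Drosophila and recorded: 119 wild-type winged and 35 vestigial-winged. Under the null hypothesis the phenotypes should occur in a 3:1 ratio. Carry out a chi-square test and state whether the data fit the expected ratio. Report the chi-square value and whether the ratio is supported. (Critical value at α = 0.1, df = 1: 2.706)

Expected counts for N = 154 under a 3:1 ratio (total parts = 4):
  wild-type winged: 154 × 3/4 = 115.5
  vestigial-winged: 154 × 1/4 = 38.5
χ² = Σ (O − E)² / E
  wild-type winged: (119 − 115.5)² / 115.5 = 0.1061
  vestigial-winged: (35 − 38.5)² / 38.5 = 0.3182
χ² = 0.1061 + 0.3182 = 0.4243 ≈ 0.424
Degrees of freedom = 2 − 1 = 1; critical value at α = 0.1 is 2.706.
Since 0.424 < 2.706, we fail to reject the null hypothesis — the data are consistent with the 3:1 ratio.

0.424; consistent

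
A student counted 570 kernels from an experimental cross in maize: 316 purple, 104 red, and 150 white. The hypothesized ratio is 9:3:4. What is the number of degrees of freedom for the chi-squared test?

A goodness-of-fit test with 3 phenotype classes has df = 3 − 1 = 2.

2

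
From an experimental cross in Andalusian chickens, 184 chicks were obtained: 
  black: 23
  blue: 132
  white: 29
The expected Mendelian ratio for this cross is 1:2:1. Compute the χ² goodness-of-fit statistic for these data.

The 1:2:1 ratio has 4 parts, so with N = 184 the expected counts are:
  black: 184 × 1/4 = 46
  blue: 184 × 2/4 = 92
  white: 184 × 1/4 = 46
χ² = Σ (O − E)² / E
  black: (23 − 46)² / 46 = 11.5000
  blue: (132 − 92)² / 92 = 17.3913
  white: (29 − 46)² / 46 = 6.2826
χ² = 11.5000 + 17.3913 + 6.2826 = 35.1739 ≈ 35.174

35.174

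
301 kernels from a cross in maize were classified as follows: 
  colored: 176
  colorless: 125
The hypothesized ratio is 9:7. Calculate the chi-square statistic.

0.604

Under the 9:7 hypothesis (Σ ratio = 16, N = 301):
  colored: 301 × 9/16 = 169.3125
  colorless: 301 × 7/16 = 131.6875
χ² = Σ (O − E)² / E
  colored: (176 − 169.3125)² / 169.3125 = 0.2641
  colorless: (125 − 131.6875)² / 131.6875 = 0.3396
χ² = 0.2641 + 0.3396 = 0.6037 ≈ 0.604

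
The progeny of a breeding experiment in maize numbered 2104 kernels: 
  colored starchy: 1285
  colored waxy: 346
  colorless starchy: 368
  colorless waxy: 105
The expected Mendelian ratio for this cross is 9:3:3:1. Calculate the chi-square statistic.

21.788

Under the 9:3:3:1 hypothesis (Σ ratio = 16, N = 2104):
  colored starchy: 2104 × 9/16 = 1183.5
  colored waxy: 2104 × 3/16 = 394.5
  colorless starchy: 2104 × 3/16 = 394.5
  colorless waxy: 2104 × 1/16 = 131.5
χ² = Σ (O − E)² / E
  colored starchy: (1285 − 1183.5)² / 1183.5 = 8.7049
  colored waxy: (346 − 394.5)² / 394.5 = 5.9626
  colorless starchy: (368 − 394.5)² / 394.5 = 1.7801
  colorless waxy: (105 − 131.5)² / 131.5 = 5.3403
χ² = 8.7049 + 5.9626 + 1.7801 + 5.3403 = 21.7879 ≈ 21.788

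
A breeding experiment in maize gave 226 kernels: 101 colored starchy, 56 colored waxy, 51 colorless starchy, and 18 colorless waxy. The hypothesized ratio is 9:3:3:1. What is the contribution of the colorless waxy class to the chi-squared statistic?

1.063

Expected counts for N = 226 under a 9:3:3:1 ratio (total parts = 16):
  colored starchy: 226 × 9/16 = 127.125
  colored waxy: 226 × 3/16 = 42.375
  colorless starchy: 226 × 3/16 = 42.375
  colorless waxy: 226 × 1/16 = 14.125
Contribution of colorless waxy: (18 − 14.125)² / 14.125 = 1.0631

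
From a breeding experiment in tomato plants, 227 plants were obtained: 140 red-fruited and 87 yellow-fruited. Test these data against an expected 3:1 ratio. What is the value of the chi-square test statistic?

21.499

The 3:1 ratio has 4 parts, so with N = 227 the expected counts are:
  red-fruited: 227 × 3/4 = 170.25
  yellow-fruited: 227 × 1/4 = 56.75
χ² = Σ (O − E)² / E
  red-fruited: (140 − 170.25)² / 170.25 = 5.3748
  yellow-fruited: (87 − 56.75)² / 56.75 = 16.1244
χ² = 5.3748 + 16.1244 = 21.4992 ≈ 21.499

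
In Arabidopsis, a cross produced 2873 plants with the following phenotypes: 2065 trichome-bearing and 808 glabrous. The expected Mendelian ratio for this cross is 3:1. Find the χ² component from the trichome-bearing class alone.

3.738

Under the 3:1 hypothesis (Σ ratio = 4, N = 2873):
  trichome-bearing: 2873 × 3/4 = 2154.75
  glabrous: 2873 × 1/4 = 718.25
Contribution of trichome-bearing: (2065 − 2154.75)² / 2154.75 = 3.7383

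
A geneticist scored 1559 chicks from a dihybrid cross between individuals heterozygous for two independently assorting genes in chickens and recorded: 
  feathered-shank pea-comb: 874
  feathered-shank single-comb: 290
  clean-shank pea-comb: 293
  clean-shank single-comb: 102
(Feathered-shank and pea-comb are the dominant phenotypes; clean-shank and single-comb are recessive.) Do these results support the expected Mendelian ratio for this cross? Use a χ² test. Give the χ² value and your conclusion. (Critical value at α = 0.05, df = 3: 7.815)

A dihybrid F₂ with independent assortment and complete dominance at both loci gives a 9:3:3:1 phenotypic ratio.
Expected counts for N = 1559 under a 9:3:3:1 ratio (total parts = 16):
  feathered-shank pea-comb: 1559 × 9/16 = 876.9375
  feathered-shank single-comb: 1559 × 3/16 = 292.3125
  clean-shank pea-comb: 1559 × 3/16 = 292.3125
  clean-shank single-comb: 1559 × 1/16 = 97.4375
χ² = Σ (O − E)² / E
  feathered-shank pea-comb: (874 − 876.9375)² / 876.9375 = 0.0098
  feathered-shank single-comb: (290 − 292.3125)² / 292.3125 = 0.0183
  clean-shank pea-comb: (293 − 292.3125)² / 292.3125 = 0.0016
  clean-shank single-comb: (102 − 97.4375)² / 97.4375 = 0.2136
χ² = 0.0098 + 0.0183 + 0.0016 + 0.2136 = 0.2433 ≈ 0.243
Degrees of freedom = 4 − 1 = 3; critical value at α = 0.05 is 7.815.
Since 0.243 < 7.815, we fail to reject the null hypothesis — the data are consistent with the 9:3:3:1 ratio.

0.243; consistent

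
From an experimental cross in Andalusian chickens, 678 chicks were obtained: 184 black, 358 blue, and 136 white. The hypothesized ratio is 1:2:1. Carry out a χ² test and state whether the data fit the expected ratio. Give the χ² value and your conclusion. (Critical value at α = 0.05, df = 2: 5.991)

8.926; not consistent

Expected counts for N = 678 under a 1:2:1 ratio (total parts = 4):
  black: 678 × 1/4 = 169.5
  blue: 678 × 2/4 = 339
  white: 678 × 1/4 = 169.5
χ² = Σ (O − E)² / E
  black: (184 − 169.5)² / 169.5 = 1.2404
  blue: (358 − 339)² / 339 = 1.0649
  white: (136 − 169.5)² / 169.5 = 6.6209
χ² = 1.2404 + 1.0649 + 6.6209 = 8.9262 ≈ 8.926
Degrees of freedom = 3 − 1 = 2; critical value at α = 0.05 is 5.991.
Since 8.926 > 5.991, we reject the null hypothesis — the data do not fit the 1:2:1 ratio.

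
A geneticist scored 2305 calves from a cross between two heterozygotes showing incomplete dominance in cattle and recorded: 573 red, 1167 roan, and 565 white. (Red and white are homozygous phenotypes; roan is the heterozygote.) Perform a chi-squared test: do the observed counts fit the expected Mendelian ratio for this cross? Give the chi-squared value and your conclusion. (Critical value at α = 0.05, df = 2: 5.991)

0.420; consistent

With incomplete dominance, a heterozygote × heterozygote cross gives a 1:2:1 phenotypic ratio.
Total ratio parts = 4. Expected numbers out of 2305:
  red: 2305 × 1/4 = 576.25
  roan: 2305 × 2/4 = 1152.5
  white: 2305 × 1/4 = 576.25
χ² = Σ (O − E)² / E
  red: (573 − 576.25)² / 576.25 = 0.0183
  roan: (1167 − 1152.5)² / 1152.5 = 0.1824
  white: (565 − 576.25)² / 576.25 = 0.2196
χ² = 0.0183 + 0.1824 + 0.2196 = 0.4203 ≈ 0.420
Degrees of freedom = 3 − 1 = 2; critical value at α = 0.05 is 5.991.
Since 0.420 < 5.991, we fail to reject the null hypothesis — the data are consistent with the 1:2:1 ratio.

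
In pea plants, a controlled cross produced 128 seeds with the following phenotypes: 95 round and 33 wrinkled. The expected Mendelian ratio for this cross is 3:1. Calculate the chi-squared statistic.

0.042

The 3:1 ratio has 4 parts, so with N = 128 the expected counts are:
  round: 128 × 3/4 = 96
  wrinkled: 128 × 1/4 = 32
χ² = Σ (O − E)² / E
  round: (95 − 96)² / 96 = 0.0104
  wrinkled: (33 − 32)² / 32 = 0.0312
χ² = 0.0104 + 0.0312 = 0.0416 ≈ 0.042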